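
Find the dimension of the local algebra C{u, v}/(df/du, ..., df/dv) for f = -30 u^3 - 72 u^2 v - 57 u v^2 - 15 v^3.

4

The Hessian of f at 0 is [[0, 0], [0, 0]] with rank 0, so corank 2. A Groebner basis of the Jacobian ideal J(f) in C{u,v} is {v^3, u^2 - v^2/6, u*v + v^2/2}; counting standard monomials gives mu = 4. Corank 2; j^3 = -3*(u + v)*(10*u^2 + 14*u*v + 5*v^2) splits into three distinct lines over C (the quadratic factor has nonzero discriminant), so D_4.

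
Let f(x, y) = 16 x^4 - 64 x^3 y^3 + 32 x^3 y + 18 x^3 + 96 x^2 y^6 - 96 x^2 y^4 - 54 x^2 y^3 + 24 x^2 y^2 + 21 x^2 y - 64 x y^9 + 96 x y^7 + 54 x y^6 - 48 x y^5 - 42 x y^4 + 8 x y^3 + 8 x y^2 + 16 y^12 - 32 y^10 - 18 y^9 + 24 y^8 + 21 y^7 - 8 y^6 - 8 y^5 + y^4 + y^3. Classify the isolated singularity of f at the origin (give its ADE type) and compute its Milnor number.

Type D_5, Milnor number mu = 5.

The Hessian of f at 0 has rank 0. Corank 2; j^3 = (2*x + y)*(3*x + y)^2 has shape L^2 M (L != M), so D-series; mu = 5 gives D_5.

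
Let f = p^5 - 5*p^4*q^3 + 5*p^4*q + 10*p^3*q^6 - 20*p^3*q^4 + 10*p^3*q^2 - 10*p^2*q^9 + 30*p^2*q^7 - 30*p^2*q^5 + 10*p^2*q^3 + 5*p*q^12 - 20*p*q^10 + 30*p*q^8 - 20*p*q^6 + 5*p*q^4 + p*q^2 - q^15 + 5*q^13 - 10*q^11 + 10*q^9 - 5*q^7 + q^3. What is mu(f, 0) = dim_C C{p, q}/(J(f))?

6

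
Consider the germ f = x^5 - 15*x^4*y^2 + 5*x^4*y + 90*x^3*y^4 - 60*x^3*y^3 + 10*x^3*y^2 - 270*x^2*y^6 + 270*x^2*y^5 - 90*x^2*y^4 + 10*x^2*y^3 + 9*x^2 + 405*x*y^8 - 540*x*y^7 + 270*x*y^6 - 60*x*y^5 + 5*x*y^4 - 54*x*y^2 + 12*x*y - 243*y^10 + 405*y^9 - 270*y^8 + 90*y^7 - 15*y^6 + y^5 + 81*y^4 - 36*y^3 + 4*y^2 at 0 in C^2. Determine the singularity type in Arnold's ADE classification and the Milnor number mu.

Type A4, Milnor number mu = 4.

The Hessian of f at 0 has rank 1. Corank 1: A-series; mu = 4 gives A_4.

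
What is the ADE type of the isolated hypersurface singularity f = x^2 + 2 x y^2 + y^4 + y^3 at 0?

The Hessian of f at 0 has rank 1. Corank 1: A-series; mu = 2 gives A_2.

A2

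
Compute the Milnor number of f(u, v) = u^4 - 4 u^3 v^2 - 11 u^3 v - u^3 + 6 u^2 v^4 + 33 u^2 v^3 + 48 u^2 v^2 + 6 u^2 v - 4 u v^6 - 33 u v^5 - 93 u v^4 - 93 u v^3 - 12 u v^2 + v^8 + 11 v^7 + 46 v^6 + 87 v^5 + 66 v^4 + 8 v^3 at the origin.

The Hessian of f at 0 has rank 0. Corank 2; j^3 = -(u - 2*v)^3 is a perfect cube, so E-series; the 4-jet and mu = 7 give E_7.

7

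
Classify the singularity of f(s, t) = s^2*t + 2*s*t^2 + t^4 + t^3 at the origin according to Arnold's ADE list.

The Hessian of f at 0 has rank 0. Corank 2; j^3 = t*(s + t)^2 has shape L^2 M (L != M), so D-series; mu = 5 gives D_5.

D5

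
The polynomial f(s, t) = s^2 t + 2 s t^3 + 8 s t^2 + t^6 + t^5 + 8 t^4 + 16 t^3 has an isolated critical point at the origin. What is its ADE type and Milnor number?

Type D_{7}, Milnor number mu = 7.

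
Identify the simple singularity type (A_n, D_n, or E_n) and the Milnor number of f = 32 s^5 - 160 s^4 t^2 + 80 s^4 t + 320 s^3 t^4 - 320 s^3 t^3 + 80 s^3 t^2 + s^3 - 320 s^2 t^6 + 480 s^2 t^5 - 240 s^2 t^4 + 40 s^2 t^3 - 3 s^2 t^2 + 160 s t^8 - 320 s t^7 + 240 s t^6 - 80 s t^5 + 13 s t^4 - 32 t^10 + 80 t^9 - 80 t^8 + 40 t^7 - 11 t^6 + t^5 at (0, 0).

The Hessian of f at 0 is [[0, 0], [0, 0]] with rank 0, so corank 2. A Groebner basis of the Jacobian ideal J(f) in C{s,t} is {-s^2/8 + s*t^3 + s*t^2/4, s^2 - 2*s*t^2 + t^4, s^3, s^2*t - s^2/4 + s*t^2/2}; counting standard monomials gives mu = 8. Corank 2; j^3 = s^3 is a perfect cube, so E-series; the 5-jet and mu = 8 give E_8.

Type E8, Milnor number mu = 8.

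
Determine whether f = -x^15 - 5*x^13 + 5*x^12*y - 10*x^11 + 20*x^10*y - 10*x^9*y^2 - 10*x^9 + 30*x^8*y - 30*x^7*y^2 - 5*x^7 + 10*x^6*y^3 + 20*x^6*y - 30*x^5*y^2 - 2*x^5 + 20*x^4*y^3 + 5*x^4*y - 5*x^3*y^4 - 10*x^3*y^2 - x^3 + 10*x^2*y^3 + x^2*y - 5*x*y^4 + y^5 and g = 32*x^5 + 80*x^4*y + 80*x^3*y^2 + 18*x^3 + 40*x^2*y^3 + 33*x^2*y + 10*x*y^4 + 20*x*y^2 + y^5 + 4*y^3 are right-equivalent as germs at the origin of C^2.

Yes.

The Hessian of f at 0 has rank 0. Corank 2; j^3 = -x^2*(x - y) has shape L^2 M (L != M), so D-series; mu = 6 gives D_6. The Hessian of g at 0 has rank 0. Corank 2; j^3 = (2*x + y)*(3*x + 2*y)^2 has shape L^2 M (L != M), so D-series; mu = 6 gives D_6. Both have type D_6, hence right-equivalent.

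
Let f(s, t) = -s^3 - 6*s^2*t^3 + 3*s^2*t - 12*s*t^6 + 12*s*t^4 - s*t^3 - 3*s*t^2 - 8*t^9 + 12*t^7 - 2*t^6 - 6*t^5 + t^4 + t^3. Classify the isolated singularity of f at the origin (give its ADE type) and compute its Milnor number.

Type E7, Milnor number mu = 7.

The Hessian of f at 0 has rank 0. Corank 2; j^3 = -(s - t)^3 is a perfect cube, so E-series; the 4-jet and mu = 7 give E_7.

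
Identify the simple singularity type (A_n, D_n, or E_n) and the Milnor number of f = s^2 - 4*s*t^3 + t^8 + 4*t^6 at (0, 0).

Type A_{7}, Milnor number mu = 7.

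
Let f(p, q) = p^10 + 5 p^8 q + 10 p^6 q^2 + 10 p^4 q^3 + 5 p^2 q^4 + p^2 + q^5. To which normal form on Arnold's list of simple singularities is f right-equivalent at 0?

A_4

The Hessian of f at 0 is [[2, 0], [0, 0]] with rank 1, so corank 1. A Groebner basis of the Jacobian ideal J(f) in C{p,q} is {q^4, p}; counting standard monomials gives mu = 4. Corank 1: A-series; mu = 4 gives A_4.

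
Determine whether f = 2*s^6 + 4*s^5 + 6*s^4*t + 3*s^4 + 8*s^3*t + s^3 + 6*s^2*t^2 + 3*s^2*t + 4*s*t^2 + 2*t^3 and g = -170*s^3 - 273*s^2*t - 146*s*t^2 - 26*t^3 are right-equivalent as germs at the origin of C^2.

The Hessian of f at 0 is [[0, 0], [0, 0]] with rank 0, so corank 2. A Groebner basis of the Jacobian ideal J(f) in C{s,t} is {t^3, s^2 - 2*t^2/3, s*t + t^2}; counting standard monomials gives mu = 4. Corank 2; j^3 = (s + t)*(s^2 + 2*s*t + 2*t^2) splits into three distinct lines over C (the quadratic factor has nonzero discriminant), so D_4. The Hessian of g at 0 is [[0, 0], [0, 0]] with rank 0, so corank 2. A Groebner basis of the Jacobian ideal J(g) in C{s,t} is {t^3, s^2 - 22*t^2/69, s*t + 13*t^2/23}; counting standard monomials gives mu = 4. Corank 2; j^3 = -(2*s + t)*(85*s^2 + 94*s*t + 26*t^2) splits into three distinct lines over C (the quadratic factor has nonzero discriminant), so D_4. Both have type D_4, hence right-equivalent.

Yes.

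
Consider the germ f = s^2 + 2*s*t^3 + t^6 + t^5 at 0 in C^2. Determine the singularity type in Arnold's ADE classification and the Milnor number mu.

The Hessian of f at 0 has rank 1. Corank 1: A-series; mu = 4 gives A_4.

Type A4, Milnor number mu = 4.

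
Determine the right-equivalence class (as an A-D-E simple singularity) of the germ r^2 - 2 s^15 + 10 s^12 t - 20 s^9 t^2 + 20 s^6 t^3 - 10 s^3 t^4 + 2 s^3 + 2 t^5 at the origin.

The Hessian of f at 0 has rank 1. Corank 2; j^3 = 2*s^3 is a perfect cube, so E-series; the 5-jet and mu = 8 give E_8.

E_{8}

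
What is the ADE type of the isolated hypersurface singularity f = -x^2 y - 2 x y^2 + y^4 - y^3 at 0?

D_5

The Hessian of f at 0 has rank 0. Corank 2; j^3 = -y*(x + y)^2 has shape L^2 M (L != M), so D-series; mu = 5 gives D_5.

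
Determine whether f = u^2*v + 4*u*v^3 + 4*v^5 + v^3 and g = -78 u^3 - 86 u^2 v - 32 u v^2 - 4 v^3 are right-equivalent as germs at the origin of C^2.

Yes.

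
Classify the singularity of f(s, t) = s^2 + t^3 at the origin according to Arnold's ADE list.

The Hessian of f at 0 has rank 1. Corank 1: A-series; mu = 2 gives A_2.

A_2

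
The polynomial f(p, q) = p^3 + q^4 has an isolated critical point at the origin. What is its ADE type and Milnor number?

Type E_{6}, Milnor number mu = 6.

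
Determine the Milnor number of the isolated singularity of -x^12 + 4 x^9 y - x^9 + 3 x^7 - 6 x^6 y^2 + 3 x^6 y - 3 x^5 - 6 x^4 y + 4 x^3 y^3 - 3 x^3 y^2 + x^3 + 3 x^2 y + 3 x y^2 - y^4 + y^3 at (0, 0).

The Hessian of f at 0 is [[0, 0], [0, 0]] with rank 0, so corank 2. A Groebner basis of the Jacobian ideal J(f) in C{x,y} is {y^3, x^2 + 2*x*y + y^2}; counting standard monomials gives mu = 6. Corank 2; j^3 = (x + y)^3 is a perfect cube, so E-series; the 4-jet and mu = 6 give E_6.

6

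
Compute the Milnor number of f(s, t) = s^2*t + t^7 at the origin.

The Hessian of f at 0 is [[0, 0], [0, 0]] with rank 0, so corank 2. A Groebner basis of the Jacobian ideal J(f) in C{s,t} is {s^2/7 + t^6, s^3, s*t}; counting standard monomials gives mu = 8. Corank 2; j^3 = s^2*t has shape L^2 M (L != M), so D-series; mu = 8 gives D_8.

8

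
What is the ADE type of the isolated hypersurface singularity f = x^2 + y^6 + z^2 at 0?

A_{5}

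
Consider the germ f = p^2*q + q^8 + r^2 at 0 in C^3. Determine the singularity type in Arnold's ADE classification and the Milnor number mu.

Type D_9, Milnor number mu = 9.

The Hessian of f at 0 has rank 1. Corank 2; j^3 = p^2*q has shape L^2 M (L != M), so D-series; mu = 9 gives D_9.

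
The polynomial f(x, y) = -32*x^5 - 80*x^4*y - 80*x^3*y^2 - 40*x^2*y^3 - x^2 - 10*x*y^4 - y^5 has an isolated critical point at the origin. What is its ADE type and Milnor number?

Type A4, Milnor number mu = 4.

The Hessian of f at 0 has rank 1. Corank 1: A-series; mu = 4 gives A_4.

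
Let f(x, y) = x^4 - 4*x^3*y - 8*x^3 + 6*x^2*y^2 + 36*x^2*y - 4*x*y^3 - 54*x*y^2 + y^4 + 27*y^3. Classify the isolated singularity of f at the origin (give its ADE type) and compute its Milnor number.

Type E6, Milnor number mu = 6.

The Hessian of f at 0 has rank 0. Corank 2; j^3 = -(2*x - 3*y)^3 is a perfect cube, so E-series; the 4-jet and mu = 6 give E_6.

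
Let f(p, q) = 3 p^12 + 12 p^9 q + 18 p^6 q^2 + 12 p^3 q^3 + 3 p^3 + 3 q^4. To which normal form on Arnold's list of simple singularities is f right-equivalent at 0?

E_{6}

The Hessian of f at 0 is [[0, 0], [0, 0]] with rank 0, so corank 2. A Groebner basis of the Jacobian ideal J(f) in C{p,q} is {q^3, p^2}; counting standard monomials gives mu = 6. Corank 2; j^3 = 3*p^3 is a perfect cube, so E-series; the 4-jet and mu = 6 give E_6.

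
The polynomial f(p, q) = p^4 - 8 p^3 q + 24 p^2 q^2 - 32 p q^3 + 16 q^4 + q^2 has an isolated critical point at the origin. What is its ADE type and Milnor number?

Type A_3, Milnor number mu = 3.

The Hessian of f at 0 has rank 1. Corank 1: A-series; mu = 3 gives A_3.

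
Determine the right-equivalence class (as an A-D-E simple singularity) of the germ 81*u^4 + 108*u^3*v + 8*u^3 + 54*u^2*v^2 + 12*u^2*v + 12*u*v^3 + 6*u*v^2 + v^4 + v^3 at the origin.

The Hessian of f at 0 is [[0, 0], [0, 0]] with rank 0, so corank 2. A Groebner basis of the Jacobian ideal J(f) in C{u,v} is {v^4, u*v^2 + 4*v^3/9, u^2 + u*v + v^2/4}; counting standard monomials gives mu = 6. Corank 2; j^3 = (2*u + v)^3 is a perfect cube, so E-series; the 4-jet and mu = 6 give E_6.

E_6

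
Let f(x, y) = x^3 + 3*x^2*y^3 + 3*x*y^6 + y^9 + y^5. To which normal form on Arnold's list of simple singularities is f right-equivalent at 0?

The Hessian of f at 0 has rank 0. Corank 2; j^3 = x^3 is a perfect cube, so E-series; the 5-jet and mu = 8 give E_8.

E_8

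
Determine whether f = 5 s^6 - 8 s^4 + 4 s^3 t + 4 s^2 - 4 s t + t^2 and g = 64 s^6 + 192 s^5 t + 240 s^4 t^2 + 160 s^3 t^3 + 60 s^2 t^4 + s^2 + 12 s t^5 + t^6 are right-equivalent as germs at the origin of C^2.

Yes.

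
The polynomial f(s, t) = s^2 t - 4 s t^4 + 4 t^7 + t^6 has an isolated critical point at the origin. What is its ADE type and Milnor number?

Type D_7, Milnor number mu = 7.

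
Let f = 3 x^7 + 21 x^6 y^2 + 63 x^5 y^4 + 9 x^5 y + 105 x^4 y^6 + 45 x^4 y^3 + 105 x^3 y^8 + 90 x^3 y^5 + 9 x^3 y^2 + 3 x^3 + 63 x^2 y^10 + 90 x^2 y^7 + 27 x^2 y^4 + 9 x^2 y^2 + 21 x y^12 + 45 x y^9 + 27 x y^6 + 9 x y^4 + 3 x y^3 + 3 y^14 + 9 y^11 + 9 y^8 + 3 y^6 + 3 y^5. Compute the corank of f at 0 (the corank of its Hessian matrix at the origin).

Hessian at 0 has rank 0.

2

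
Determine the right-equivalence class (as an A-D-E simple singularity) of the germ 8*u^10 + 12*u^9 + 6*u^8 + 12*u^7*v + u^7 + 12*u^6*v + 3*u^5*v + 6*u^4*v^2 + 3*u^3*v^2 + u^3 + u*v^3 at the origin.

The Hessian of f at 0 is [[0, 0], [0, 0]] with rank 0, so corank 2. A Groebner basis of the Jacobian ideal J(f) in C{u,v} is {u^3, u*v^2, 3*u^2 + v^3}; counting standard monomials gives mu = 7. Corank 2; j^3 = u^3 is a perfect cube, so E-series; the 4-jet and mu = 7 give E_7.

E_{7}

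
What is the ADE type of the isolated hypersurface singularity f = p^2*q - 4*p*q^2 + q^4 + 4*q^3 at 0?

D5

The Hessian of f at 0 has rank 0. Corank 2; j^3 = q*(p - 2*q)^2 has shape L^2 M (L != M), so D-series; mu = 5 gives D_5.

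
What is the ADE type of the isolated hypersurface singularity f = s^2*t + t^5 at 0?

The Hessian of f at 0 is [[0, 0], [0, 0]] with rank 0, so corank 2. A Groebner basis of the Jacobian ideal J(f) in C{s,t} is {s^2/5 + t^4, s^3, s*t}; counting standard monomials gives mu = 6. Corank 2; j^3 = s^2*t has shape L^2 M (L != M), so D-series; mu = 6 gives D_6.

D_6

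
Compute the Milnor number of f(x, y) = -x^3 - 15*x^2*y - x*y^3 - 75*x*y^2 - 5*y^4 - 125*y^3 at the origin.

7

The Hessian of f at 0 is [[0, 0], [0, 0]] with rank 0, so corank 2. A Groebner basis of the Jacobian ideal J(f) in C{x,y} is {x^3 + 15*x^2*y + 750*x^2 + 7500*x*y + 18750*y^2, -15*x^2 + x*y^2 - 150*x*y - 375*y^2, 3*x^2 + 30*x*y + y^3 + 75*y^2}; counting standard monomials gives mu = 7. Corank 2; j^3 = -(x + 5*y)^3 is a perfect cube, so E-series; the 4-jet and mu = 7 give E_7.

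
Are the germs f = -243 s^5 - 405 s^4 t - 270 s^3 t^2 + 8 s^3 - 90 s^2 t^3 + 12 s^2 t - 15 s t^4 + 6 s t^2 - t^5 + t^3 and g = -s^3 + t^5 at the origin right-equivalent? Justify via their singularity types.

The Hessian of f at 0 has rank 0. Corank 2; j^3 = (2*s + t)^3 is a perfect cube, so E-series; the 5-jet and mu = 8 give E_8. The Hessian of g at 0 has rank 0. Corank 2; j^3 = -s^3 is a perfect cube, so E-series; the 5-jet and mu = 8 give E_8. Both have type E_8, hence right-equivalent.

Yes.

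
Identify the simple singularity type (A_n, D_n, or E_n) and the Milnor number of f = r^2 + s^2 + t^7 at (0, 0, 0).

The Hessian of f at 0 has rank 2. Corank 1: A-series; mu = 6 gives A_6.

Type A_6, Milnor number mu = 6.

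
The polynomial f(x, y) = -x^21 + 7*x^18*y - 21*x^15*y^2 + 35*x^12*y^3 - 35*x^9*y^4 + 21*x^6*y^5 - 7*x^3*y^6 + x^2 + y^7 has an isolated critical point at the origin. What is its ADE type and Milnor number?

The Hessian of f at 0 is [[2, 0], [0, 0]] with rank 1, so corank 1. A Groebner basis of the Jacobian ideal J(f) in C{x,y} is {y^6, x}; counting standard monomials gives mu = 6. Corank 1: A-series; mu = 6 gives A_6.

Type A6, Milnor number mu = 6.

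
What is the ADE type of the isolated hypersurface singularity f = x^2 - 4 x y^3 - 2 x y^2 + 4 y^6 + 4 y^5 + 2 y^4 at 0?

The Hessian of f at 0 is [[2, 0], [0, 0]] with rank 1, so corank 1. A Groebner basis of the Jacobian ideal J(f) in C{x,y} is {x^2, x*y, -x + y^2}; counting standard monomials gives mu = 3. Corank 1: A-series; mu = 3 gives A_3.

A3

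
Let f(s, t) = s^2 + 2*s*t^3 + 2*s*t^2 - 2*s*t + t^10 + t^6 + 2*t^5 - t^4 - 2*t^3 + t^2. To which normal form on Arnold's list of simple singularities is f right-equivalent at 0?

A_{9}

The Hessian of f at 0 has rank 1. Corank 1: A-series; mu = 9 gives A_9.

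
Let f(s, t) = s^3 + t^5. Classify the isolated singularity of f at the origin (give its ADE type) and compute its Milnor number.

The Hessian of f at 0 has rank 0. Corank 2; j^3 = s^3 is a perfect cube, so E-series; the 5-jet and mu = 8 give E_8.

Type E_8, Milnor number mu = 8.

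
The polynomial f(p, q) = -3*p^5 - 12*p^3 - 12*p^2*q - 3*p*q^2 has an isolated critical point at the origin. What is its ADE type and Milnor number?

The Hessian of f at 0 has rank 0. Corank 2; j^3 = -3*p*(2*p + q)^2 has shape L^2 M (L != M), so D-series; mu = 6 gives D_6.

Type D_6, Milnor number mu = 6.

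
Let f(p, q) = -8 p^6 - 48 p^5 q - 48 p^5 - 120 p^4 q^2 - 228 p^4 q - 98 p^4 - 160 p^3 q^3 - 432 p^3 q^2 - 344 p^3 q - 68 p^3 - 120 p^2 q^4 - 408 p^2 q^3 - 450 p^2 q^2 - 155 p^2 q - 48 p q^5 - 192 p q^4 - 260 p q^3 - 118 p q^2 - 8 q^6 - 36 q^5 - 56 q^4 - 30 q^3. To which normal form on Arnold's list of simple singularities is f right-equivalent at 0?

D_4

The Hessian of f at 0 has rank 0. Corank 2; j^3 = -(4*p + 3*q)*(17*p^2 + 26*p*q + 10*q^2) splits into three distinct lines over C (the quadratic factor has nonzero discriminant), so D_4.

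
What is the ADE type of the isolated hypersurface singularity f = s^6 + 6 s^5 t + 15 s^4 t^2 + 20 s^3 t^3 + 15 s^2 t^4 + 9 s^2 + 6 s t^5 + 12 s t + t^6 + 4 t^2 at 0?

A5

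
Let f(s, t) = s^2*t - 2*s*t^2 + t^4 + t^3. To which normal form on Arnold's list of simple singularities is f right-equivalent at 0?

The Hessian of f at 0 has rank 0. Corank 2; j^3 = t*(s - t)^2 has shape L^2 M (L != M), so D-series; mu = 5 gives D_5.

D_5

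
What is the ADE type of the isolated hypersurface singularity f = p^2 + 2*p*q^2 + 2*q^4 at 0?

A_{3}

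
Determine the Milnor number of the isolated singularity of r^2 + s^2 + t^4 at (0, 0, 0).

The Hessian of f at 0 has rank 2. Corank 1: A-series; mu = 3 gives A_3.

3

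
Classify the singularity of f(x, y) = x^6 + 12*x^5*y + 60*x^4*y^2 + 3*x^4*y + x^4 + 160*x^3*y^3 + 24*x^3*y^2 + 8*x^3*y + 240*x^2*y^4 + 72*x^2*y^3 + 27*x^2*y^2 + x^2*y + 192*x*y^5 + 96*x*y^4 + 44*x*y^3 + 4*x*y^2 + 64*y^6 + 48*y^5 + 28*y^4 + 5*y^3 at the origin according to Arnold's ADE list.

The Hessian of f at 0 has rank 0. Corank 2; j^3 = y*(x^2 + 4*x*y + 5*y^2) splits into three distinct lines over C (the quadratic factor has nonzero discriminant), so D_4.

D4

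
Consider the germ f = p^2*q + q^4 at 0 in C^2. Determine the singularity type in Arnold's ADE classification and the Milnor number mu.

Type D_{5}, Milnor number mu = 5.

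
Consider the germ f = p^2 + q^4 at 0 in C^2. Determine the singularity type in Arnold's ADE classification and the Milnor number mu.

Type A_3, Milnor number mu = 3.

The Hessian of f at 0 is [[2, 0], [0, 0]] with rank 1, so corank 1. A Groebner basis of the Jacobian ideal J(f) in C{p,q} is {q^3, p}; counting standard monomials gives mu = 3. Corank 1: A-series; mu = 3 gives A_3.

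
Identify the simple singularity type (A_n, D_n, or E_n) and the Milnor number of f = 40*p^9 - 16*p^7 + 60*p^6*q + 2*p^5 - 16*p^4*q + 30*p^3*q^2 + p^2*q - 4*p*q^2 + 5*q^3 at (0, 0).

Type D4, Milnor number mu = 4.

The Hessian of f at 0 has rank 0. Corank 2; j^3 = q*(p^2 - 4*p*q + 5*q^2) splits into three distinct lines over C (the quadratic factor has nonzero discriminant), so D_4.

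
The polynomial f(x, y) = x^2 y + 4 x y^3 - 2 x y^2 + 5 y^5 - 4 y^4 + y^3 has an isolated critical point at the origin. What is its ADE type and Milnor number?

Type D6, Milnor number mu = 6.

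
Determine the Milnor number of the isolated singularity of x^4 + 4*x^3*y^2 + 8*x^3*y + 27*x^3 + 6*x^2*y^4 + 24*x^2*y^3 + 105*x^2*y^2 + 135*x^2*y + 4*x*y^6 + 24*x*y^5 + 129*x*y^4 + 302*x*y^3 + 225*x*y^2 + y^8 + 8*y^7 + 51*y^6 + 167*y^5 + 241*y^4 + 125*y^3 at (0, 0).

6

The Hessian of f at 0 is [[0, 0], [0, 0]] with rank 0, so corank 2. A Groebner basis of the Jacobian ideal J(f) in C{x,y} is {x^3 + 25*x^2 + 250*x*y/3 + 625*y^2/9, x^2*y - 85*x^2/6 - 425*x*y/9 - 2125*y^2/54, 8*x^2 + x*y^2 + 80*x*y/3 + 200*y^2/9, -9*x^2/2 - 15*x*y + y^3 - 25*y^2/2}; counting standard monomials gives mu = 6. Corank 2; j^3 = (3*x + 5*y)^3 is a perfect cube, so E-series; the 4-jet and mu = 6 give E_6.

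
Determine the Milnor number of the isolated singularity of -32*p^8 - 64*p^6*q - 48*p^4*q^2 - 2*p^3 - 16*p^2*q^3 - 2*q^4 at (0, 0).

6

The Hessian of f at 0 has rank 0. Corank 2; j^3 = -2*p^3 is a perfect cube, so E-series; the 4-jet and mu = 6 give E_6.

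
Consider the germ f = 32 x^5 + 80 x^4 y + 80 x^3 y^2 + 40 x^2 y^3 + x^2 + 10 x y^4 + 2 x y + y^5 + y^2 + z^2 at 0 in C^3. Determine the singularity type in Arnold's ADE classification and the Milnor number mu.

Type A_{4}, Milnor number mu = 4.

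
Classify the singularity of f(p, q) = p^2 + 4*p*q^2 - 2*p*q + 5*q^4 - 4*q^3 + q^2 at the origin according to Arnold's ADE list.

The Hessian of f at 0 is [[2, -2], [-2, 2]] with rank 1, so corank 1. A Groebner basis of the Jacobian ideal J(f) in C{p,q} is {p^2 + p/2 - q/2, p*q + p/2 - q/2, p/2 + q^2 - q/2}; counting standard monomials gives mu = 3. Corank 1: A-series; mu = 3 gives A_3.

A_{3}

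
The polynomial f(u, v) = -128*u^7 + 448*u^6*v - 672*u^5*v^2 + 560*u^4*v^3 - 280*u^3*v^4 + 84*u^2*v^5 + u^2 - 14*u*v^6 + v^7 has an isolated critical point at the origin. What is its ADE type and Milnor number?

Type A6, Milnor number mu = 6.

The Hessian of f at 0 has rank 1. Corank 1: A-series; mu = 6 gives A_6.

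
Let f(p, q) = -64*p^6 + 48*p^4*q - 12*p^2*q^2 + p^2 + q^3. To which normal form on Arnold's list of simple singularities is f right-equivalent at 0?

A_{2}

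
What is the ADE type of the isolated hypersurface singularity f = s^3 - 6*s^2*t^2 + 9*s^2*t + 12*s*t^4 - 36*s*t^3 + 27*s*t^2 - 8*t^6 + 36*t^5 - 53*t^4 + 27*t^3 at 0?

E_6

The Hessian of f at 0 has rank 0. Corank 2; j^3 = (s + 3*t)^3 is a perfect cube, so E-series; the 4-jet and mu = 6 give E_6.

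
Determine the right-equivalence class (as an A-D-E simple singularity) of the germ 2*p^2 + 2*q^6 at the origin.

The Hessian of f at 0 has rank 1. Corank 1: A-series; mu = 5 gives A_5.

A_{5}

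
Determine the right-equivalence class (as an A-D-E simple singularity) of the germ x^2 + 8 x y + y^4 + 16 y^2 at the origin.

The Hessian of f at 0 has rank 1. Corank 1: A-series; mu = 3 gives A_3.

A_{3}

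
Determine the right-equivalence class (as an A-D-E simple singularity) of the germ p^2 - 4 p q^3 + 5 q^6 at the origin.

The Hessian of f at 0 has rank 1. Corank 1: A-series; mu = 5 gives A_5.

A_{5}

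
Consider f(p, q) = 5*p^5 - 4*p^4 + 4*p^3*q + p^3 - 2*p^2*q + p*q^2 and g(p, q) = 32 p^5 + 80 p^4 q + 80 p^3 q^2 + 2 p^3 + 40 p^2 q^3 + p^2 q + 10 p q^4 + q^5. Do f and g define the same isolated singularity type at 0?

The Hessian of f at 0 has rank 0. Corank 2; j^3 = p*(p - q)^2 has shape L^2 M (L != M), so D-series; mu = 6 gives D_6. The Hessian of g at 0 has rank 0. Corank 2; j^3 = p^2*(2*p + q) has shape L^2 M (L != M), so D-series; mu = 6 gives D_6. Both have type D_6, hence right-equivalent.

Yes.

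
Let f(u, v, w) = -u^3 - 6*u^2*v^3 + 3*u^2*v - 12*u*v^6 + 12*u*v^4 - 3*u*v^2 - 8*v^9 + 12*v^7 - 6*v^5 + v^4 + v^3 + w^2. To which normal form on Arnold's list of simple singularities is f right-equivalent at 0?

The Hessian of f at 0 has rank 1. Corank 2; j^3 = -(u - v)^3 is a perfect cube, so E-series; the 4-jet and mu = 6 give E_6.

E_{6}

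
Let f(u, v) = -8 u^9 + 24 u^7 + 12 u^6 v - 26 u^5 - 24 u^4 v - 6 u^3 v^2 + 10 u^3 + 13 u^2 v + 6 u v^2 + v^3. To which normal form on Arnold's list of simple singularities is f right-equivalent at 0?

D_{4}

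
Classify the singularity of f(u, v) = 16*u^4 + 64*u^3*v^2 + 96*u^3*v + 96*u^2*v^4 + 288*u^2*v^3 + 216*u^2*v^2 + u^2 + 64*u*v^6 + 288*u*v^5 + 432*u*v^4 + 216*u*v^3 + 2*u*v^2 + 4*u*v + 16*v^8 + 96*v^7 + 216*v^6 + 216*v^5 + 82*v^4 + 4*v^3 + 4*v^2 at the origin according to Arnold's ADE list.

The Hessian of f at 0 has rank 1. Corank 1: A-series; mu = 3 gives A_3.

A_3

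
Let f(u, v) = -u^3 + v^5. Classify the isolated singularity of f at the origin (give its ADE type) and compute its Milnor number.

Type E8, Milnor number mu = 8.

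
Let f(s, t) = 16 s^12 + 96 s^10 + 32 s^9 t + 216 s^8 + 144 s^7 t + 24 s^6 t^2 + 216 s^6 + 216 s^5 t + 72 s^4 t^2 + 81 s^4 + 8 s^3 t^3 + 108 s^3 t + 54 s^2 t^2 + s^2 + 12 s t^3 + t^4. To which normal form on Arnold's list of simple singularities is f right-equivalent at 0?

A3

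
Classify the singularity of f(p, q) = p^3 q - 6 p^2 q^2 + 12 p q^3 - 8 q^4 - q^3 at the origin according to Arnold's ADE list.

E_7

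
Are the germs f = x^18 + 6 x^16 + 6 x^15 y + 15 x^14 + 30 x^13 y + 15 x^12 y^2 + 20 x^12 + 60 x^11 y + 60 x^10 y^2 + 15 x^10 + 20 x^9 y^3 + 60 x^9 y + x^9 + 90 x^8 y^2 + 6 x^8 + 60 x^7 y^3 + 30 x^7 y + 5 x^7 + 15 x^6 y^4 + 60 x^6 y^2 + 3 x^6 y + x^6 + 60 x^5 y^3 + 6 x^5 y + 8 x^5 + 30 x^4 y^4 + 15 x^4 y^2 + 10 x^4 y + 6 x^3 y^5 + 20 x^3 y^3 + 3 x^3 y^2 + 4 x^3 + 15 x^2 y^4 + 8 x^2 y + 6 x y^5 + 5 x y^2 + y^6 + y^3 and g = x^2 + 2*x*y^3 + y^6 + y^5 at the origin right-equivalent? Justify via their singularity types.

The Hessian of f at 0 has rank 0. Corank 2; j^3 = (x + y)*(2*x + y)^2 has shape L^2 M (L != M), so D-series; mu = 7 gives D_7. The Hessian of g at 0 has rank 1. Corank 1: A-series; mu = 4 gives A_4. f is D_7 but g is A_4, hence not right-equivalent.

No.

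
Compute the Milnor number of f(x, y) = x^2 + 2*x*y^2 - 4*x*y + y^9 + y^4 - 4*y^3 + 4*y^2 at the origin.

8

The Hessian of f at 0 has rank 1. Corank 1: A-series; mu = 8 gives A_8.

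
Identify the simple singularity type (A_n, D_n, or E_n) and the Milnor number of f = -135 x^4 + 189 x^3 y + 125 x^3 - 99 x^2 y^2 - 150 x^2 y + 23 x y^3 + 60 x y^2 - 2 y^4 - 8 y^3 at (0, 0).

The Hessian of f at 0 is [[0, 0], [0, 0]] with rank 0, so corank 2. A Groebner basis of the Jacobian ideal J(f) in C{x,y} is {390625*x^2/3 - 312500*x*y/3 + y^4 - 125*y^3/9 + 62500*y^2/3, x^3 - 550*x^2/3 + 440*x*y/3 - 2*y^3/45 - 88*y^2/3, x^2*y - 2875*x^2/9 + 2300*x*y/9 - 17*y^3/135 - 460*y^2/9, -1250*x^2/3 + x*y^2 + 1000*x*y/3 - 16*y^3/45 - 200*y^2/3}; counting standard monomials gives mu = 7. Corank 2; j^3 = (5*x - 2*y)^3 is a perfect cube, so E-series; the 4-jet and mu = 7 give E_7.

Type E_{7}, Milnor number mu = 7.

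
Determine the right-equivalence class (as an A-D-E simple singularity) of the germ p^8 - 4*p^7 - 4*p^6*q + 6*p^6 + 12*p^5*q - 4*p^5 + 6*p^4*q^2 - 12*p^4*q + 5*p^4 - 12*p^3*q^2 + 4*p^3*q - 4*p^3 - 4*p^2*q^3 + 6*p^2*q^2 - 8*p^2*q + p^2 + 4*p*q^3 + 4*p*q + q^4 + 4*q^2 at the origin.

A_3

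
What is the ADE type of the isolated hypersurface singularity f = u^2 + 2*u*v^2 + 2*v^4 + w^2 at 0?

A3

The Hessian of f at 0 has rank 2. Corank 1: A-series; mu = 3 gives A_3.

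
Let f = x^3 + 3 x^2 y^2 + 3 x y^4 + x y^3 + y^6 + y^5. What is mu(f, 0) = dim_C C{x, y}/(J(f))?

The Hessian of f at 0 is [[0, 0], [0, 0]] with rank 0, so corank 2. A Groebner basis of the Jacobian ideal J(f) in C{x,y} is {-x^2 + y^4 - y^3/3, x^3, x^2*y + x^2/3 + y^3/9, x^2 + x*y^2 + y^3/3}; counting standard monomials gives mu = 7. Corank 2; j^3 = x^3 is a perfect cube, so E-series; the 4-jet and mu = 7 give E_7.

7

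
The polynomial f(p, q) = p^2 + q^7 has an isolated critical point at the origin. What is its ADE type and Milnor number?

Type A_{6}, Milnor number mu = 6.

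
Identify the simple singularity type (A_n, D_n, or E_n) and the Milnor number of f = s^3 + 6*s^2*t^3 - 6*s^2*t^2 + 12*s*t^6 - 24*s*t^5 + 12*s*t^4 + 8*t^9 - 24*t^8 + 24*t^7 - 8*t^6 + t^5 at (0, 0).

Type E8, Milnor number mu = 8.

The Hessian of f at 0 has rank 0. Corank 2; j^3 = s^3 is a perfect cube, so E-series; the 5-jet and mu = 8 give E_8.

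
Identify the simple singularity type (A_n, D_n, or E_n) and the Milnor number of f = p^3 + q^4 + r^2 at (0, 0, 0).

The Hessian of f at 0 has rank 1. Corank 2; j^3 = p^3 is a perfect cube, so E-series; the 4-jet and mu = 6 give E_6.

Type E6, Milnor number mu = 6.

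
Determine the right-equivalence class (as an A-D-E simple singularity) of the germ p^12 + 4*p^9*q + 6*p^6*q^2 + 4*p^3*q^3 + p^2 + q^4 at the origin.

A3

The Hessian of f at 0 is [[2, 0], [0, 0]] with rank 1, so corank 1. A Groebner basis of the Jacobian ideal J(f) in C{p,q} is {q^3, p}; counting standard monomials gives mu = 3. Corank 1: A-series; mu = 3 gives A_3.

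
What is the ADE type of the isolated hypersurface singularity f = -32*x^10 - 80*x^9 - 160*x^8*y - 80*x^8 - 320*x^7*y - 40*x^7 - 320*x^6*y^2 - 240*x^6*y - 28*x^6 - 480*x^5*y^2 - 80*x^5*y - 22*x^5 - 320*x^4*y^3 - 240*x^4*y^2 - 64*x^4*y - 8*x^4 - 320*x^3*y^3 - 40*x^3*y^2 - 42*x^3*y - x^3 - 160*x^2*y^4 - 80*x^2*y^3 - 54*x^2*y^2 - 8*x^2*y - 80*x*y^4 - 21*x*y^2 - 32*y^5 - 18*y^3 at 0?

D_{6}

The Hessian of f at 0 is [[0, 0], [0, 0]] with rank 0, so corank 2. A Groebner basis of the Jacobian ideal J(f) in C{x,y} is {x^3 + 119*x^2/362 + 176*x*y/181 - 15*y^2/362, x^2*y + 5*x^2/2172 + 377*x*y/1086 + 739*y^2/724, -62*x^2/1629 + x*y^2 - 553*x*y/1629 - 367*y^2/543, 491*x^2/19548 + 1835*x*y/9774 + y^3 + 2197*y^2/6516}; counting standard monomials gives mu = 6. Corank 2; j^3 = -(x + 2*y)*(x + 3*y)^2 has shape L^2 M (L != M), so D-series; mu = 6 gives D_6.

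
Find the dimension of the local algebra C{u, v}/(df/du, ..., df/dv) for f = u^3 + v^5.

The Hessian of f at 0 is [[0, 0], [0, 0]] with rank 0, so corank 2. A Groebner basis of the Jacobian ideal J(f) in C{u,v} is {v^4, u^2}; counting standard monomials gives mu = 8. Corank 2; j^3 = u^3 is a perfect cube, so E-series; the 5-jet and mu = 8 give E_8.

8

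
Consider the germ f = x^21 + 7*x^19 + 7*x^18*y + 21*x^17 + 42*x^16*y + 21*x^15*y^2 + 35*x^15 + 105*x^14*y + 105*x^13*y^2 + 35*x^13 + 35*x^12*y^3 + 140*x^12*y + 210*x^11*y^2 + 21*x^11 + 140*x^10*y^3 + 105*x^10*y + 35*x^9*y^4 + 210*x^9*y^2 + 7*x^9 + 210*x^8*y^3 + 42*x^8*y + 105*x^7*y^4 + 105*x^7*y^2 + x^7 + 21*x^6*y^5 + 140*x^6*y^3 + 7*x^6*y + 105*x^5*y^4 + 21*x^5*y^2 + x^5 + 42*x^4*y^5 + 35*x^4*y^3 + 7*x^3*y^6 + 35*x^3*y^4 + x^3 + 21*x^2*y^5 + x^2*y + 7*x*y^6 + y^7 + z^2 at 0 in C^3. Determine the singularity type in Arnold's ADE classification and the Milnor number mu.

The Hessian of f at 0 has rank 1. Corank 2; j^3 = x^2*(x + y) has shape L^2 M (L != M), so D-series; mu = 8 gives D_8.

Type D_8, Milnor number mu = 8.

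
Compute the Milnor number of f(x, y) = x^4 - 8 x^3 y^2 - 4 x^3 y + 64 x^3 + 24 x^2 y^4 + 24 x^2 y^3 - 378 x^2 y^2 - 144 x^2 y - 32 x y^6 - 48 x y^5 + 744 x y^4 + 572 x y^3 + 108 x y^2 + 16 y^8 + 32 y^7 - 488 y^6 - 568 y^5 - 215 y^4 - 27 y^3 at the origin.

6

The Hessian of f at 0 has rank 0. Corank 2; j^3 = (4*x - 3*y)^3 is a perfect cube, so E-series; the 4-jet and mu = 6 give E_6.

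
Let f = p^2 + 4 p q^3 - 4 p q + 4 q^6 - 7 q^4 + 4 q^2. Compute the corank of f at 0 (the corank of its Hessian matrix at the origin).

The Hessian at 0 is [[2, -4], [-4, 8]] of rank 1; hence corank 1.

1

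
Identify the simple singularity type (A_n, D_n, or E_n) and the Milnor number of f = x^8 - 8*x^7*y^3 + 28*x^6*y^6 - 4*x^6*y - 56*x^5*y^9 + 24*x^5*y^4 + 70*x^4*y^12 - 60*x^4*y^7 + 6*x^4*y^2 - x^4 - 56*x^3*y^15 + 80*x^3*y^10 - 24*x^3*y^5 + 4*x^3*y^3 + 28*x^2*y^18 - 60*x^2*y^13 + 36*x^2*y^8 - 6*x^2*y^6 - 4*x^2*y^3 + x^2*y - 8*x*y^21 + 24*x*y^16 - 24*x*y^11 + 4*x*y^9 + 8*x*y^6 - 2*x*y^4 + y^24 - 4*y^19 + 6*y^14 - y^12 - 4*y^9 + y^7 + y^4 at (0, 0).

The Hessian of f at 0 has rank 0. Corank 2; j^3 = x^2*y has shape L^2 M (L != M), so D-series; mu = 5 gives D_5.

Type D_5, Milnor number mu = 5.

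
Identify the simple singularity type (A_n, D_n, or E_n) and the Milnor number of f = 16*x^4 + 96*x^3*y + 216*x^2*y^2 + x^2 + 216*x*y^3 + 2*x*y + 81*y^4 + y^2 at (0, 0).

The Hessian of f at 0 has rank 1. Corank 1: A-series; mu = 3 gives A_3.

Type A_{3}, Milnor number mu = 3.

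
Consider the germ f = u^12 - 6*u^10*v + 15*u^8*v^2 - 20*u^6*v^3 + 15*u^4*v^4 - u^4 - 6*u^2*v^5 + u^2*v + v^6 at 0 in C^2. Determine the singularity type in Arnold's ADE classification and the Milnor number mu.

Type D7, Milnor number mu = 7.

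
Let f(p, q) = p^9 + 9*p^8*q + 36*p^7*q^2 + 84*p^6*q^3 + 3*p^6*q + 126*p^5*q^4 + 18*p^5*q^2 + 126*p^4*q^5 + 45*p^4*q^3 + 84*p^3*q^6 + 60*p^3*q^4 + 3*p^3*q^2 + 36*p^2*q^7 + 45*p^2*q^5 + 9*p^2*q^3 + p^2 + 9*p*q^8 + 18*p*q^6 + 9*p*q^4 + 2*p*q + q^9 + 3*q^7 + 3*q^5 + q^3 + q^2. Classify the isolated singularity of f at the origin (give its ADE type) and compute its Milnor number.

Type A_2, Milnor number mu = 2.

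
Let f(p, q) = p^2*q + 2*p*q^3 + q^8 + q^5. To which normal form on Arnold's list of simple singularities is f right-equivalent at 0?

The Hessian of f at 0 is [[0, 0], [0, 0]] with rank 0, so corank 2. A Groebner basis of the Jacobian ideal J(f) in C{p,q} is {p^4, p^3*q - p^2/8 - p*q^2/8, p^3 + p^2*q^2, p*q + q^3}; counting standard monomials gives mu = 9. Corank 2; j^3 = p^2*q has shape L^2 M (L != M), so D-series; mu = 9 gives D_9.

D_9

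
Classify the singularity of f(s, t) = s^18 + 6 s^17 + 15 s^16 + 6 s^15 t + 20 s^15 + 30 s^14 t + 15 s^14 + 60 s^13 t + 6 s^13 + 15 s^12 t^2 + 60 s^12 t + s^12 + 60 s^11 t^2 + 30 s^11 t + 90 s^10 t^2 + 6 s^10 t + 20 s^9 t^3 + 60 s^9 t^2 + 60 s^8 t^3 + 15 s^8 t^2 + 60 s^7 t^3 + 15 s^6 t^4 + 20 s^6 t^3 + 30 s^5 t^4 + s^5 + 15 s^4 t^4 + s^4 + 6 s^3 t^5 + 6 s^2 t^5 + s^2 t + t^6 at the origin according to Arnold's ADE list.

D7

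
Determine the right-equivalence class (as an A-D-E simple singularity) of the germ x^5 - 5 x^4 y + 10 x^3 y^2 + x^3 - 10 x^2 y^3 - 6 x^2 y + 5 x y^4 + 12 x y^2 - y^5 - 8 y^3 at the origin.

E8

The Hessian of f at 0 has rank 0. Corank 2; j^3 = (x - 2*y)^3 is a perfect cube, so E-series; the 5-jet and mu = 8 give E_8.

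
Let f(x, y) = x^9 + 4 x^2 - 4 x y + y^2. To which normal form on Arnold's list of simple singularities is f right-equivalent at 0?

The Hessian of f at 0 is [[8, -4], [-4, 2]] with rank 1, so corank 1. A Groebner basis of the Jacobian ideal J(f) in C{x,y} is {y^8, x - y/2}; counting standard monomials gives mu = 8. Corank 1: A-series; mu = 8 gives A_8.

A8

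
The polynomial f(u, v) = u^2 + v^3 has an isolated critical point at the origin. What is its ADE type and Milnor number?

Type A2, Milnor number mu = 2.

The Hessian of f at 0 is [[2, 0], [0, 0]] with rank 1, so corank 1. A Groebner basis of the Jacobian ideal J(f) in C{u,v} is {v^2, u}; counting standard monomials gives mu = 2. Corank 1: A-series; mu = 2 gives A_2.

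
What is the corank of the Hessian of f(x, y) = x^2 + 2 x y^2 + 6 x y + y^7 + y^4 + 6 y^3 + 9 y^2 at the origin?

1

The Hessian at 0 is [[2, 6], [6, 18]] of rank 1; hence corank 1.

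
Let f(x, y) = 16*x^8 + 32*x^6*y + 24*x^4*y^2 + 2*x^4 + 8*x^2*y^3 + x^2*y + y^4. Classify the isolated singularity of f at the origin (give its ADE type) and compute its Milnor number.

Type D_5, Milnor number mu = 5.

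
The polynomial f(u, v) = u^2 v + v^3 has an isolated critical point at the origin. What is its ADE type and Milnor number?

The Hessian of f at 0 is [[0, 0], [0, 0]] with rank 0, so corank 2. A Groebner basis of the Jacobian ideal J(f) in C{u,v} is {v^3, u^2 + 3*v^2, u*v}; counting standard monomials gives mu = 4. Corank 2; j^3 = v*(u^2 + v^2) splits into three distinct lines over C (the quadratic factor has nonzero discriminant), so D_4.

Type D4, Milnor number mu = 4.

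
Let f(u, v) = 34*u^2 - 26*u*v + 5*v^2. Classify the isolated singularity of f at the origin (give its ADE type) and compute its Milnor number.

Type A_1, Milnor number mu = 1.

The Hessian of f at 0 is [[68, -26], [-26, 10]] with rank 2, so corank 0. A Groebner basis of the Jacobian ideal J(f) in C{u,v} is {u, v}; counting standard monomials gives mu = 1. Corank 0: nondegenerate Morse point, so A_1.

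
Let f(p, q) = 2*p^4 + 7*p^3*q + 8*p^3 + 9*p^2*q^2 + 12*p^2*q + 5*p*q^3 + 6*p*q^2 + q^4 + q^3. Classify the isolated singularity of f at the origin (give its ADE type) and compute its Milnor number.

The Hessian of f at 0 has rank 0. Corank 2; j^3 = (2*p + q)^3 is a perfect cube, so E-series; the 4-jet and mu = 7 give E_7.

Type E_7, Milnor number mu = 7.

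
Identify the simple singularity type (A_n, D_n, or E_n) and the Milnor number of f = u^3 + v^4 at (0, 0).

Type E6, Milnor number mu = 6.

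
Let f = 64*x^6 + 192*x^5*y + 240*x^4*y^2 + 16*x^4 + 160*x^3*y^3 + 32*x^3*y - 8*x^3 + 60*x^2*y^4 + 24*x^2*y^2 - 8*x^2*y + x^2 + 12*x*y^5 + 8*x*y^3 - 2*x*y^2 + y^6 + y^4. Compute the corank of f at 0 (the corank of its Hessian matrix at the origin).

Hessian at 0 has rank 1.

1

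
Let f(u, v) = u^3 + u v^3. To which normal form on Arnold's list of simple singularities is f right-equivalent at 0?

The Hessian of f at 0 is [[0, 0], [0, 0]] with rank 0, so corank 2. A Groebner basis of the Jacobian ideal J(f) in C{u,v} is {u^3, u*v^2, 3*u^2 + v^3}; counting standard monomials gives mu = 7. Corank 2; j^3 = u^3 is a perfect cube, so E-series; the 4-jet and mu = 7 give E_7.

E_7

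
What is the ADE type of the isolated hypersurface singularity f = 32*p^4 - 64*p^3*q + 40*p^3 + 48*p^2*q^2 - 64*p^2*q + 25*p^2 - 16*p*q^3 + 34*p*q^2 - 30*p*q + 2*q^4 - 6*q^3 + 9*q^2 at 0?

A3

The Hessian of f at 0 has rank 1. Corank 1: A-series; mu = 3 gives A_3.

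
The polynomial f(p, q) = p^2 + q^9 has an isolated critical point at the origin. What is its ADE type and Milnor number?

Type A8, Milnor number mu = 8.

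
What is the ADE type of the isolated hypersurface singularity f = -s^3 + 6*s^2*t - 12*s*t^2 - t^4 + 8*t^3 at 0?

E_6

The Hessian of f at 0 has rank 0. Corank 2; j^3 = -(s - 2*t)^3 is a perfect cube, so E-series; the 4-jet and mu = 6 give E_6.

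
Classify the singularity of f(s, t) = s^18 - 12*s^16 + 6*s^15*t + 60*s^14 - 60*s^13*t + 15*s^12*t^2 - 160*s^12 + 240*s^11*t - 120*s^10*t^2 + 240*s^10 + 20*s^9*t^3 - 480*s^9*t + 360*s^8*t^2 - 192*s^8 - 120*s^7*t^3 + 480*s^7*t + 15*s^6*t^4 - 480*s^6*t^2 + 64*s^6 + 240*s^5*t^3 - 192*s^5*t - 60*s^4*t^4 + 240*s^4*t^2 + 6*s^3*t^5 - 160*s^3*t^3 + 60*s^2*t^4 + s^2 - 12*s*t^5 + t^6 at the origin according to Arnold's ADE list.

The Hessian of f at 0 is [[2, 0], [0, 0]] with rank 1, so corank 1. A Groebner basis of the Jacobian ideal J(f) in C{s,t} is {t^5, s}; counting standard monomials gives mu = 5. Corank 1: A-series; mu = 5 gives A_5.

A_5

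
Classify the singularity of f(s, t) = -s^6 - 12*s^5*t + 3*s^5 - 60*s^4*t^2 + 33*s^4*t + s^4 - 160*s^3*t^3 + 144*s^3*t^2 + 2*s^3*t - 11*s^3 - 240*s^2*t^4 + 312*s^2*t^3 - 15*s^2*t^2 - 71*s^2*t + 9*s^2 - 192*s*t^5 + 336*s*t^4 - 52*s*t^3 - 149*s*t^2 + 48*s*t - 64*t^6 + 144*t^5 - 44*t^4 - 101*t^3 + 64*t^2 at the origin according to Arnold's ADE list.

A_{2}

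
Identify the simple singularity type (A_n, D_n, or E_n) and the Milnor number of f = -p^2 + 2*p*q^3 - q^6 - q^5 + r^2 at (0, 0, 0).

Type A_4, Milnor number mu = 4.

The Hessian of f at 0 has rank 2. Corank 1: A-series; mu = 4 gives A_4.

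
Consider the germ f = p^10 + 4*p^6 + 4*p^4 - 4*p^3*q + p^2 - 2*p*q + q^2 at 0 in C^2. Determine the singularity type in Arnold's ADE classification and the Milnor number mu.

Type A_{9}, Milnor number mu = 9.

The Hessian of f at 0 has rank 1. Corank 1: A-series; mu = 9 gives A_9.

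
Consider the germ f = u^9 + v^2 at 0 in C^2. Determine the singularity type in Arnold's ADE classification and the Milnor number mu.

The Hessian of f at 0 has rank 1. Corank 1: A-series; mu = 8 gives A_8.

Type A_{8}, Milnor number mu = 8.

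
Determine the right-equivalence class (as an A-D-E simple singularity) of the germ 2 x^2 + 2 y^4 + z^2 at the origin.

The Hessian of f at 0 is [[4, 0, 0], [0, 0, 0], [0, 0, 2]] with rank 2, so corank 1. A Groebner basis of the Jacobian ideal J(f) in C{x,y,z} is {y^3, x, z}; counting standard monomials gives mu = 3. Corank 1: A-series; mu = 3 gives A_3.

A_3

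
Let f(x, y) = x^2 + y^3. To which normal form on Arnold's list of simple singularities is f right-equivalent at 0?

A2

The Hessian of f at 0 is [[2, 0], [0, 0]] with rank 1, so corank 1. A Groebner basis of the Jacobian ideal J(f) in C{x,y} is {y^2, x}; counting standard monomials gives mu = 2. Corank 1: A-series; mu = 2 gives A_2.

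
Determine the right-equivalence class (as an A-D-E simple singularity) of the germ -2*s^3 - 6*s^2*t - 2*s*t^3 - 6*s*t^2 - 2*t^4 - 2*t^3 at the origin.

The Hessian of f at 0 has rank 0. Corank 2; j^3 = -2*(s + t)^3 is a perfect cube, so E-series; the 4-jet and mu = 7 give E_7.

E7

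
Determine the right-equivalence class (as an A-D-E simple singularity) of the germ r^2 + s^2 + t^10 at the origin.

The Hessian of f at 0 is [[2, 0, 0], [0, 0, 0], [0, 0, 2]] with rank 2, so corank 1. A Groebner basis of the Jacobian ideal J(f) in C{s,t,r} is {t^9, s, r}; counting standard monomials gives mu = 9. Corank 1: A-series; mu = 9 gives A_9.

A9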